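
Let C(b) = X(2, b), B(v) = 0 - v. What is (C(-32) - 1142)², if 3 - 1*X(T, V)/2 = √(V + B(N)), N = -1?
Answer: 1290372 + 4544*I*√31 ≈ 1.2904e+6 + 25300.0*I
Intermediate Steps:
B(v) = -v
X(T, V) = 6 - 2*√(1 + V) (X(T, V) = 6 - 2*√(V - 1*(-1)) = 6 - 2*√(V + 1) = 6 - 2*√(1 + V))
C(b) = 6 - 2*√(1 + b)
(C(-32) - 1142)² = ((6 - 2*√(1 - 32)) - 1142)² = ((6 - 2*I*√31) - 1142)² = (-1136 - 2*I*√31)²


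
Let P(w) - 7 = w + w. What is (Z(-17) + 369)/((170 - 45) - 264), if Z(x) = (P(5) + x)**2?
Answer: -369/139 ≈ -2.6547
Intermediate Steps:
P(w) = 7 + 2*w (P(w) = 7 + (w + w) = 7 + 2*w)
Z(x) = (17 + x)**2 (Z(x) = ((7 + 2*5) + x)**2 = ((7 + 10) + x)**2 = (17 + x)**2)
(Z(-17) + 369)/((170 - 45) - 264) = ((17 - 17)**2 + 369)/((170 - 45) - 264) = (0**2 + 369)/(125 - 264) = (0 + 369)/(-139) = 369*(-1/139) = -369/139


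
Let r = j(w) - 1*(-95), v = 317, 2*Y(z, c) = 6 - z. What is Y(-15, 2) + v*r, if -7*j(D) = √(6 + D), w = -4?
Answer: 60251/2 - 317*√2/7 ≈ 30061.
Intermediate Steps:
Y(z, c) = 3 - z/2 (Y(z, c) = (6 - z)/2 = 3 - z/2)
j(D) = -√(6 + D)/7
r = 95 - √2/7 (r = -√(6 - 4)/7 - 1*(-95) = -√2/7 + 95 = 95 - √2/7 ≈ 94.798)
Y(-15, 2) + v*r = (3 - ½*(-15)) + 317*(95 - √2/7) = (3 + 15/2) + (30115 - 317*√2/7) = 21/2 + (30115 - 317*√2/7) = 60251/2 - 317*√2/7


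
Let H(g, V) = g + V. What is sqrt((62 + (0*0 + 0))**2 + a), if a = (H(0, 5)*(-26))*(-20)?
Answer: 6*sqrt(179) ≈ 80.275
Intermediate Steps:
H(g, V) = V + g
a = 2600 (a = ((5 + 0)*(-26))*(-20) = (5*(-26))*(-20) = -130*(-20) = 2600)
sqrt((62 + (0*0 + 0))**2 + a) = sqrt((62 + (0*0 + 0))**2 + 2600) = sqrt((62 + (0 + 0))**2 + 2600) = sqrt((62 + 0)**2 + 2600) = sqrt(62**2 + 2600) = sqrt(3844 + 2600) = sqrt(6444) = 6*sqrt(179)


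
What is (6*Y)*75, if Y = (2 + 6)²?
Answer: 28800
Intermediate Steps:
Y = 64 (Y = 8² = 64)
(6*Y)*75 = (6*64)*75 = 384*75 = 28800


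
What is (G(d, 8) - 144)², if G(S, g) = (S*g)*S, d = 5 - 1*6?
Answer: 18496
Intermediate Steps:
d = -1 (d = 5 - 6 = -1)
G(S, g) = g*S²
(G(d, 8) - 144)² = (8*(-1)² - 144)² = (8*1 - 144)² = (8 - 144)² = (-136)² = 18496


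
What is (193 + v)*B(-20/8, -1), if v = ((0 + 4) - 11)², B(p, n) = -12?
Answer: -2904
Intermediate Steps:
v = 49 (v = (4 - 11)² = (-7)² = 49)
(193 + v)*B(-20/8, -1) = (193 + 49)*(-12) = 242*(-12) = -2904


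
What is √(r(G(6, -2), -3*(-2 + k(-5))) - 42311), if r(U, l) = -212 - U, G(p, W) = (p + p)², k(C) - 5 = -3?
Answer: I*√42667 ≈ 206.56*I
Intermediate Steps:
k(C) = 2 (k(C) = 5 - 3 = 2)
G(p, W) = 4*p² (G(p, W) = (2*p)² = 4*p²)
√(r(G(6, -2), -3*(-2 + k(-5))) - 42311) = √((-212 - 4*6²) - 42311) = √((-212 - 4*36) - 42311) = √((-212 - 1*144) - 42311) = √((-212 - 144) - 42311) = √(-356 - 42311) = √(-42667) = I*√42667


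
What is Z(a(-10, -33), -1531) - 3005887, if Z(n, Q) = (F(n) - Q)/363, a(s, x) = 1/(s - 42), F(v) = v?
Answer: -18913014467/6292 ≈ -3.0059e+6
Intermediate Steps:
a(s, x) = 1/(-42 + s)
Z(n, Q) = -Q/363 + n/363 (Z(n, Q) = (n - Q)/363 = (n - Q)*(1/363) = -Q/363 + n/363)
Z(a(-10, -33), -1531) - 3005887 = (-1/363*(-1531) + 1/(363*(-42 - 10))) - 3005887 = (1531/363 + (1/363)/(-52)) - 3005887 = (1531/363 + (1/363)*(-1/52)) - 3005887 = (1531/363 - 1/18876) - 3005887 = 26537/6292 - 3005887 = -18913014467/6292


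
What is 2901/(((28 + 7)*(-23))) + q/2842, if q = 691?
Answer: -1098341/326830 ≈ -3.3606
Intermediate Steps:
2901/(((28 + 7)*(-23))) + q/2842 = 2901/(((28 + 7)*(-23))) + 691/2842 = 2901/((35*(-23))) + 691*(1/2842) = 2901/(-805) + 691/2842 = 2901*(-1/805) + 691/2842 = -2901/805 + 691/2842 = -1098341/326830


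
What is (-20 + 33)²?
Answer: 169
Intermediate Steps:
(-20 + 33)² = 13² = 169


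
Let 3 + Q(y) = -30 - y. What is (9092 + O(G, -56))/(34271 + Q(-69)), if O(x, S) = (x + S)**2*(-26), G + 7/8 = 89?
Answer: -81099/156832 ≈ -0.51711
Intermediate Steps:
Q(y) = -33 - y (Q(y) = -3 + (-30 - y) = -33 - y)
G = 705/8 (G = -7/8 + 89 = 705/8 ≈ 88.125)
O(x, S) = -26*(S + x)**2 (O(x, S) = (S + x)**2*(-26) = -26*(S + x)**2)
(9092 + O(G, -56))/(34271 + Q(-69)) = (9092 - 26*(-56 + 705/8)**2)/(34271 + (-33 - 1*(-69))) = (9092 - 26*(257/8)**2)/(34271 + (-33 + 69)) = (9092 - 26*66049/64)/(34271 + 36) = (9092 - 858637/32)/34307 = -567693/32*1/34307 = -81099/156832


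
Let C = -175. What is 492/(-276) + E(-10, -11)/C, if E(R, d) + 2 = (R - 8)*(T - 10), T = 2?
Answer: -10441/4025 ≈ -2.5940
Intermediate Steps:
E(R, d) = 62 - 8*R (E(R, d) = -2 + (R - 8)*(2 - 10) = -2 + (-8 + R)*(-8) = -2 + (64 - 8*R) = 62 - 8*R)
492/(-276) + E(-10, -11)/C = 492/(-276) + (62 - 8*(-10))/(-175) = 492*(-1/276) + (62 + 80)*(-1/175) = -41/23 + 142*(-1/175) = -41/23 - 142/175 = -10441/4025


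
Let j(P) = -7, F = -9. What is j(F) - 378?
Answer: -385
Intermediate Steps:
j(F) - 378 = -7 - 378 = -385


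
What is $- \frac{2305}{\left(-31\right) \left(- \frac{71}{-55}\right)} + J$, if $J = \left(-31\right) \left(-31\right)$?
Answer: $\frac{2241936}{2201} \approx 1018.6$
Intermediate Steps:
$J = 961$
$- \frac{2305}{\left(-31\right) \left(- \frac{71}{-55}\right)} + J = - \frac{2305}{\left(-31\right) \left(- \frac{71}{-55}\right)} + 961 = - \frac{2305}{\left(-31\right) \left(\left(-71\right) \left(- \frac{1}{55}\right)\right)} + 961 = - \frac{2305}{\left(-31\right) \frac{71}{55}} + 961 = - \frac{2305}{- \frac{2201}{55}} + 961 = \left(-2305\right) \left(- \frac{55}{2201}\right) + 961 = \frac{126775}{2201} + 961 = \frac{2241936}{2201}$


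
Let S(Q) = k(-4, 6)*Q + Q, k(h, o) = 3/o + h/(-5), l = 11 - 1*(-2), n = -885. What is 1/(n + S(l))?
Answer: -10/8551 ≈ -0.0011695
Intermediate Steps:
l = 13 (l = 11 + 2 = 13)
k(h, o) = 3/o - h/5 (k(h, o) = 3/o + h*(-1/5) = 3/o - h/5)
S(Q) = 23*Q/10 (S(Q) = (3/6 - 1/5*(-4))*Q + Q = (3*(1/6) + 4/5)*Q + Q = (1/2 + 4/5)*Q + Q = 13*Q/10 + Q = 23*Q/10)
1/(n + S(l)) = 1/(-885 + (23/10)*13) = 1/(-885 + 299/10) = 1/(-8551/10) = -10/8551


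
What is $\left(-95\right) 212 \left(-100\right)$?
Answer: $2014000$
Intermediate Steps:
$\left(-95\right) 212 \left(-100\right) = \left(-20140\right) \left(-100\right) = 2014000$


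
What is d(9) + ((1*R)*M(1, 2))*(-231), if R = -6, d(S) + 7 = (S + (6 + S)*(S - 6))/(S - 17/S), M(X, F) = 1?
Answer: 44371/32 ≈ 1386.6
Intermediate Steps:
d(S) = -7 + (S + (-6 + S)*(6 + S))/(S - 17/S) (d(S) = -7 + (S + (6 + S)*(S - 6))/(S - 17/S) = -7 + (S + (6 + S)*(-6 + S))/(S - 17/S) = -7 + (S + (-6 + S)*(6 + S))/(S - 17/S))
d(9) + ((1*R)*M(1, 2))*(-231) = (119 + 9³ - 36*9 - 6*9²)/(-17 + 9²) + ((1*(-6))*1)*(-231) = (119 + 729 - 324 - 6*81)/(-17 + 81) - 6*1*(-231) = (119 + 729 - 324 - 486)/64 - 6*(-231) = (1/64)*38 + 1386 = 19/32 + 1386 = 44371/32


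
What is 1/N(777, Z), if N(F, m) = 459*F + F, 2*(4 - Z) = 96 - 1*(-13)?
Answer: 1/357420 ≈ 2.7978e-6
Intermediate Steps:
Z = -101/2 (Z = 4 - (96 - 1*(-13))/2 = 4 - (96 + 13)/2 = 4 - ½*109 = 4 - 109/2 = -101/2 ≈ -50.500)
N(F, m) = 460*F
1/N(777, Z) = 1/(460*777) = 1/357420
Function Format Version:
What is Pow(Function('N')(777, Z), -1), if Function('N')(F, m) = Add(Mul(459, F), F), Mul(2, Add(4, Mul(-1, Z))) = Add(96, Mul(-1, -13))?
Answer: Rational(1, 357420) ≈ 2.7978e-6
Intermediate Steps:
Z = Rational(-101, 2) (Z = Add(4, Mul(Rational(-1, 2), Add(96, Mul(-1, -13)))) = Add(4, Mul(Rational(-1, 2), Add(96, 13))) = Add(4, Mul(Rational(-1, 2), 109)) = Add(4, Rational(-109, 2)) = Rational(-101, 2) ≈ -50.500)
Function('N')(F, m) = Mul(460, F)
Pow(Function('N')(777, Z), -1) = Pow(Mul(460, 777), -1) = Pow(357420, -1) = Rational(1, 357420)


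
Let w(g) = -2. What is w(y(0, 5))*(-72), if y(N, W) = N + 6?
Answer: 144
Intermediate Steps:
y(N, W) = 6 + N
w(y(0, 5))*(-72) = -2*(-72) = 144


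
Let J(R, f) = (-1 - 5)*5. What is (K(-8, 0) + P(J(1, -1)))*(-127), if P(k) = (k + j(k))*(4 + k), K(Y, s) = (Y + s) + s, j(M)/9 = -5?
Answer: -246634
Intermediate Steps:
j(M) = -45 (j(M) = 9*(-5) = -45)
K(Y, s) = Y + 2*s
J(R, f) = -30 (J(R, f) = -6*5 = -30)
P(k) = (-45 + k)*(4 + k) (P(k) = (k - 45)*(4 + k) = (-45 + k)*(4 + k))
(K(-8, 0) + P(J(1, -1)))*(-127) = ((-8 + 2*0) + (-180 + (-30)² - 41*(-30)))*(-127) = ((-8 + 0) + (-180 + 900 + 1230))*(-127) = (-8 + 1950)*(-127) = 1942*(-127) = -246634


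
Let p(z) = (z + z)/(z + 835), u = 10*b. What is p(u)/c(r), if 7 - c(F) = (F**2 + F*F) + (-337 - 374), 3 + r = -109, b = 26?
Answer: -52/2668515 ≈ -1.9486e-5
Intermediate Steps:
r = -112 (r = -3 - 109 = -112)
u = 260 (u = 10*26 = 260)
p(z) = 2*z/(835 + z) (p(z) = (2*z)/(835 + z) = 2*z/(835 + z))
c(F) = 718 - 2*F**2 (c(F) = 7 - ((F**2 + F*F) + (-337 - 374)) = 7 - ((F**2 + F**2) - 711) = 7 - (2*F**2 - 711) = 7 - (-711 + 2*F**2) = 7 + (711 - 2*F**2) = 718 - 2*F**2)
p(u)/c(r) = (2*260/(835 + 260))/(718 - 2*(-112)**2) = (2*260/1095)/(718 - 2*12544) = (2*260*(1/1095))/(718 - 25088) = (104/219)/(-24370) = (104/219)*(-1/24370) = -52/2668515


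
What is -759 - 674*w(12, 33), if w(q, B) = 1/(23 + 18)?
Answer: -31793/41 ≈ -775.44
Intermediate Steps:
w(q, B) = 1/41
-759 - 674*w(12, 33) = -759 - 674*1/41 = -759 - 674/41 = -31793/41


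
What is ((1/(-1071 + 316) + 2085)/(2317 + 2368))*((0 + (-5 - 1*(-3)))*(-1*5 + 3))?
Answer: 6296696/3537175 ≈ 1.7801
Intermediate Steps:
((1/(-1071 + 316) + 2085)/(2317 + 2368))*((0 + (-5 - 1*(-3)))*(-1*5 + 3)) = ((1/(-755) + 2085)/4685)*((0 + (-5 + 3))*(-5 + 3)) = ((-1/755 + 2085)*(1/4685))*((0 - 2)*(-2)) = ((1574174/755)*(1/4685))*(-2*(-2)) = (1574174/3537175)*4 = 6296696/3537175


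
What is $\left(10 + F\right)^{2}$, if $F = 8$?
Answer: $324$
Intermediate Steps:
$\left(10 + F\right)^{2} = \left(10 + 8\right)^{2} = 18^{2} = 324$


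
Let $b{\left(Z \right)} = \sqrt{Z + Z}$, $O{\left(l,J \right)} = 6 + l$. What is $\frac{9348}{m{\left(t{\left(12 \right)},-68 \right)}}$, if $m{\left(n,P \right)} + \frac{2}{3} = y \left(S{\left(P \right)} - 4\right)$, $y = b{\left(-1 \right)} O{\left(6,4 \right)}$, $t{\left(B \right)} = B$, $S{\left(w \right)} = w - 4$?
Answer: $\frac{14022 i}{- i + 1368 \sqrt{2}} \approx -0.0037463 + 7.2478 i$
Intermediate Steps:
$S{\left(w \right)} = -4 + w$
$b{\left(Z \right)} = \sqrt{2} \sqrt{Z}$ ($b{\left(Z \right)} = \sqrt{2 Z} = \sqrt{2} \sqrt{Z}$)
$y = 12 i \sqrt{2}$ ($y = \sqrt{2} \sqrt{-1} \left(6 + 6\right) = \sqrt{2} i 12 = i \sqrt{2} \cdot 12 = 12 i \sqrt{2} \approx 16.971 i$)
$m{\left(n,P \right)} = - \frac{2}{3} + 12 i \sqrt{2} \left(-8 + P\right)$ ($m{\left(n,P \right)} = - \frac{2}{3} + 12 i \sqrt{2} \left(\left(-4 + P\right) - 4\right) = - \frac{2}{3} + 12 i \sqrt{2} \left(-8 + P\right)$)
$\frac{9348}{m{\left(t{\left(12 \right)},-68 \right)}} = \frac{9348}{- \frac{2}{3} - 96 i \sqrt{2} + 12 i \left(-68\right) \sqrt{2}} = \frac{9348}{- \frac{2}{3} - 96 i \sqrt{2} - 816 i \sqrt{2}} = \frac{9348}{- \frac{2}{3} - 912 i \sqrt{2}}$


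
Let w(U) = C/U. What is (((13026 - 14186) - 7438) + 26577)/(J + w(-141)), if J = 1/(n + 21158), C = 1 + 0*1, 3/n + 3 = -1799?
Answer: -96652704396807/37872631 ≈ -2.5520e+6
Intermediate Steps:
n = -3/1802 (n = 3/(-3 - 1799) = 3/(-1802) = 3*(-1/1802) = -3/1802 ≈ -0.0016648)
C = 1 (C = 1 + 0 = 1)
J = 1802/38126713 (J = 1/(-3/1802 + 21158) = 1/(38126713/1802) = 1802/38126713 ≈ 4.7263e-5)
w(U) = 1/U
(((13026 - 14186) - 7438) + 26577)/(J + w(-141)) = (((13026 - 14186) - 7438) + 26577)/(1802/38126713 + 1/(-141)) = ((-1160 - 7438) + 26577)/(1802/38126713 - 1/141) = (-8598 + 26577)/(-37872631/5375866533) = 17979*(-5375866533/37872631) = -96652704396807/37872631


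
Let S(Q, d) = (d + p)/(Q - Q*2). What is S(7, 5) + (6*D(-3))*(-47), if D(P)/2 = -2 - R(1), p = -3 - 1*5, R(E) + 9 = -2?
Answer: -35529/7 ≈ -5075.6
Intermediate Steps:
R(E) = -11 (R(E) = -9 - 2 = -11)
p = -8 (p = -3 - 5 = -8)
D(P) = 18 (D(P) = 2*(-2 - 1*(-11)) = 2*(-2 + 11) = 2*9 = 18)
S(Q, d) = -(-8 + d)/Q (S(Q, d) = (d - 8)/(Q - Q*2) = (-8 + d)/(Q - 2*Q) = (-8 + d)/((-Q)) = (-8 + d)*(-1/Q) = -(-8 + d)/Q)
S(7, 5) + (6*D(-3))*(-47) = (8 - 1*5)/7 + (6*18)*(-47) = (8 - 5)/7 + 108*(-47) = (1/7)*3 - 5076 = 3/7 - 5076 = -35529/7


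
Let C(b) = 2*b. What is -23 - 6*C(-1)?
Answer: -11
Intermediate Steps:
-23 - 6*C(-1) = -23 - 12*(-1) = -23 - 6*(-2) = -23 + 12 = -11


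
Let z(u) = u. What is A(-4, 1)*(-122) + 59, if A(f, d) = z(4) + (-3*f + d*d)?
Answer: -2015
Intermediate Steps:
A(f, d) = 4 + d² - 3*f (A(f, d) = 4 + (-3*f + d*d) = 4 + (-3*f + d²) = 4 + (d² - 3*f) = 4 + d² - 3*f)
A(-4, 1)*(-122) + 59 = (4 + 1² - 3*(-4))*(-122) + 59 = (4 + 1 + 12)*(-122) + 59 = 17*(-122) + 59 = -2074 + 59 = -2015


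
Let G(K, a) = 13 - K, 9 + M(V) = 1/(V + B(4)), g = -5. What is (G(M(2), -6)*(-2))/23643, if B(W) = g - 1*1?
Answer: -89/47286 ≈ -0.0018822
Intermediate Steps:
B(W) = -6 (B(W) = -5 - 1*1 = -5 - 1 = -6)
M(V) = -9 + 1/(-6 + V) (M(V) = -9 + 1/(V - 6) = -9 + 1/(-6 + V))
(G(M(2), -6)*(-2))/23643 = ((13 - (55 - 9*2)/(-6 + 2))*(-2))/23643 = ((13 - (55 - 18)/(-4))*(-2))*(1/23643) = ((13 - (-1)*37/4)*(-2))*(1/23643) = ((13 - 1*(-37/4))*(-2))*(1/23643) = ((13 + 37/4)*(-2))*(1/23643) = ((89/4)*(-2))*(1/23643) = -89/2*1/23643 = -89/47286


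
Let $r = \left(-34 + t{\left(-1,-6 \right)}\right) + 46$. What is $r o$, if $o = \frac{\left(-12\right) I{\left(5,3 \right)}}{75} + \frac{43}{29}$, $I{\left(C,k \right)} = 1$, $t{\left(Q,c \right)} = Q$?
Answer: $\frac{10549}{725} \approx 14.55$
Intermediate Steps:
$o = \frac{959}{725}$ ($o = \frac{\left(-12\right) 1}{75} + \frac{43}{29} = \left(-12\right) \frac{1}{75} + 43 \cdot \frac{1}{29} = - \frac{4}{25} + \frac{43}{29} = \frac{959}{725} \approx 1.3228$)
$r = 11$ ($r = \left(-34 - 1\right) + 46 = -35 + 46 = 11$)
$r o = 11 \cdot \frac{959}{725} = \frac{10549}{725}$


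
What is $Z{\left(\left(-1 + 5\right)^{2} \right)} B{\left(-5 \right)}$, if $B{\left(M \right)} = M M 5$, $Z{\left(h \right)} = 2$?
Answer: $250$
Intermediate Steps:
$B{\left(M \right)} = 5 M^{2}$ ($B{\left(M \right)} = M^{2} \cdot 5 = 5 M^{2}$)
$Z{\left(\left(-1 + 5\right)^{2} \right)} B{\left(-5 \right)} = 2 \cdot 5 \left(-5\right)^{2} = 2 \cdot 5 \cdot 25 = 2 \cdot 125 = 250$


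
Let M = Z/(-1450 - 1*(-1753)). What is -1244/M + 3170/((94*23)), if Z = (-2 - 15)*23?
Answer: 17742749/18377 ≈ 965.49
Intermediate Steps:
Z = -391 (Z = -17*23 = -391)
M = -391/303 (M = -391/(-1450 - 1*(-1753)) = -391/(-1450 + 1753) = -391/303 ≈ -1.2904)
-1244/M + 3170/((94*23)) = -1244/(-391/303) + 3170/((94*23)) = -1244*(-303/391) + 3170/2162 = 376932/391 + 3170*(1/2162) = 376932/391 + 1585/1081 = 17742749/18377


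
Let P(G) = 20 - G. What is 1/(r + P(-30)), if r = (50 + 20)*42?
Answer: 1/2990 ≈ 0.00033445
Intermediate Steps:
r = 2940 (r = 70*42 = 2940)
1/(r + P(-30)) = 1/(2940 + (20 - 1*(-30))) = 1/(2940 + (20 + 30)) = 1/(2940 + 50) = 1/2990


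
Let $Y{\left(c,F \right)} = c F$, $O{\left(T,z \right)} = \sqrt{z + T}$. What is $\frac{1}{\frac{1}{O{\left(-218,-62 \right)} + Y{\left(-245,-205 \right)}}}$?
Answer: $50225 + 2 i \sqrt{70} \approx 50225.0 + 16.733 i$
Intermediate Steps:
$O{\left(T,z \right)} = \sqrt{T + z}$
$Y{\left(c,F \right)} = F c$
$\frac{1}{\frac{1}{O{\left(-218,-62 \right)} + Y{\left(-245,-205 \right)}}} = \frac{1}{\frac{1}{\sqrt{-218 - 62} - -50225}} = \frac{1}{\frac{1}{\sqrt{-280} + 50225}} = \frac{1}{\frac{1}{2 i \sqrt{70} + 50225}} = \frac{1}{\frac{1}{50225 + 2 i \sqrt{70}}} = 50225 + 2 i \sqrt{70}$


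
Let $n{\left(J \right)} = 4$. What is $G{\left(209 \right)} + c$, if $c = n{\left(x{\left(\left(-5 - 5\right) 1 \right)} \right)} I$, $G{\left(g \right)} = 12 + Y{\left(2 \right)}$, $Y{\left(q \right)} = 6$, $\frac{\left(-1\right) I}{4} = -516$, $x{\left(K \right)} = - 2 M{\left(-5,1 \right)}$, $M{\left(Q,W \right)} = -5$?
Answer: $8274$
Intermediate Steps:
$x{\left(K \right)} = 10$ ($x{\left(K \right)} = \left(-2\right) \left(-5\right) = 10$)
$I = 2064$ ($I = \left(-4\right) \left(-516\right) = 2064$)
$G{\left(g \right)} = 18$ ($G{\left(g \right)} = 12 + 6 = 18$)
$c = 8256$ ($c = 4 \cdot 2064 = 8256$)
$G{\left(209 \right)} + c = 18 + 8256 = 8274$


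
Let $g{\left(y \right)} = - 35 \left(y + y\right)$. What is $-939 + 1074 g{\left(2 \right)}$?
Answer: $-151299$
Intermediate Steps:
$g{\left(y \right)} = - 70 y$ ($g{\left(y \right)} = - 35 \cdot 2 y = - 70 y$)
$-939 + 1074 g{\left(2 \right)} = -939 + 1074 \left(\left(-70\right) 2\right) = -939 + 1074 \left(-140\right) = -939 - 150360 = -151299$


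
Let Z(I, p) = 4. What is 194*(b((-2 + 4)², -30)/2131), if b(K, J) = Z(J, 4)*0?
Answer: 0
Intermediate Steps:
b(K, J) = 0 (b(K, J) = 4*0 = 0)
194*(b((-2 + 4)², -30)/2131) = 194*(0/2131) = 194*(0*(1/2131)) = 194*0 = 0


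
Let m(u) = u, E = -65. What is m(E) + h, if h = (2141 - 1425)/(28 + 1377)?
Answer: -90609/1405 ≈ -64.490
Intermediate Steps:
h = 716/1405 ≈ 0.50961
m(E) + h = -65 + 716/1405 = -90609/1405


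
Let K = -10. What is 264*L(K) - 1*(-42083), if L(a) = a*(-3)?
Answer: 50003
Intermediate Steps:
L(a) = -3*a
264*L(K) - 1*(-42083) = 264*(-3*(-10)) - 1*(-42083) = 264*30 + 42083 = 7920 + 42083 = 50003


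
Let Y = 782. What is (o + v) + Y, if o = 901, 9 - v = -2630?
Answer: 4322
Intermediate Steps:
v = 2639 (v = 9 - 1*(-2630) = 9 + 2630 = 2639)
(o + v) + Y = (901 + 2639) + 782 = 3540 + 782 = 4322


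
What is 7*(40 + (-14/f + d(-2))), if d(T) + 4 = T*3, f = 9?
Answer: 1792/9 ≈ 199.11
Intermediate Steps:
d(T) = -4 + 3*T (d(T) = -4 + T*3 = -4 + 3*T)
7*(40 + (-14/f + d(-2))) = 7*(40 + (-14/9 + (-4 + 3*(-2)))) = 7*(40 + (-14*⅑ + (-4 - 6))) = 7*(40 + (-14/9 - 10)) = 7*(40 - 104/9) = 7*(256/9) = 1792/9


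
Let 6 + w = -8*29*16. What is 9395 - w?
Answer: 13113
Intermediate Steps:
w = -3718 (w = -6 - 8*29*16 = -6 - 232*16 = -6 - 3712 = -3718)
9395 - w = 9395 - 1*(-3718) = 9395 + 3718 = 13113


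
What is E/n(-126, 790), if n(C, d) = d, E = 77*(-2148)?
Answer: -82698/395 ≈ -209.36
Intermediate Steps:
E = -165396
E/n(-126, 790) = -165396/790 = -165396*1/790 = -82698/395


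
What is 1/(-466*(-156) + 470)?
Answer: 1/73166 ≈ 1.3668e-5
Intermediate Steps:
1/(-466*(-156) + 470) = 1/(72696 + 470) = 1/73166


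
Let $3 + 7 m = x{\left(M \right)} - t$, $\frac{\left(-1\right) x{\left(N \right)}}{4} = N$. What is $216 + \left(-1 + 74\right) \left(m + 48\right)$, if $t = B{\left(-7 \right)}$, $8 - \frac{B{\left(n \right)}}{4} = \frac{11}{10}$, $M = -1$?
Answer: $\frac{17213}{5} \approx 3442.6$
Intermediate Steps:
$x{\left(N \right)} = - 4 N$
$B{\left(n \right)} = \frac{138}{5}$ ($B{\left(n \right)} = 32 - 4 \cdot \frac{11}{10} = 32 - 4 \cdot 11 \cdot \frac{1}{10} = 32 - \frac{22}{5} = \frac{138}{5}$)
$t = \frac{138}{5} \approx 27.6$
$m = - \frac{19}{5}$ ($m = - \frac{3}{7} + \frac{\left(-4\right) \left(-1\right) - \frac{138}{5}}{7} = - \frac{3}{7} + \frac{4 - \frac{138}{5}}{7} = - \frac{3}{7} + \frac{1}{7} \left(- \frac{118}{5}\right) = - \frac{3}{7} - \frac{118}{35} = - \frac{19}{5} \approx -3.8$)
$216 + \left(-1 + 74\right) \left(m + 48\right) = 216 + \left(-1 + 74\right) \left(- \frac{19}{5} + 48\right) = 216 + 73 \cdot \frac{221}{5} = 216 + \frac{16133}{5} = \frac{17213}{5}$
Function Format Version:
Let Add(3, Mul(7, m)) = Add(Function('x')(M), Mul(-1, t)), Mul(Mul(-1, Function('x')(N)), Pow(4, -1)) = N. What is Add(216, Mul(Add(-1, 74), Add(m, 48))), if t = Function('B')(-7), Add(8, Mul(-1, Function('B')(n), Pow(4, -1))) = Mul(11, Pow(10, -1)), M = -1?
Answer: Rational(17213, 5) ≈ 3442.6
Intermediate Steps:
Function('x')(N) = Mul(-4, N)
Function('B')(n) = Rational(138, 5) (Function('B')(n) = Add(32, Mul(-4, Mul(11, Pow(10, -1)))) = Add(32, Mul(-4, Mul(11, Rational(1, 10)))) = Add(32, Mul(-4, Rational(11, 10))) = Add(32, Rational(-22, 5)) = Rational(138, 5))
t = Rational(138, 5) ≈ 27.600
m = Rational(-19, 5) (m = Add(Rational(-3, 7), Mul(Rational(1, 7), Add(Mul(-4, -1), Mul(-1, Rational(138, 5))))) = Add(Rational(-3, 7), Mul(Rational(1, 7), Add(4, Rational(-138, 5)))) = Add(Rational(-3, 7), Mul(Rational(1, 7), Rational(-118, 5))) = Add(Rational(-3, 7), Rational(-118, 35)) = Rational(-19, 5) ≈ -3.8000)
Add(216, Mul(Add(-1, 74), Add(m, 48))) = Add(216, Mul(Add(-1, 74), Add(Rational(-19, 5), 48))) = Add(216, Mul(73, Rational(221, 5))) = Add(216, Rational(16133, 5)) = Rational(17213, 5)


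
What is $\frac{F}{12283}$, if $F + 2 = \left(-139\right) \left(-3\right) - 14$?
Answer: $\frac{401}{12283} \approx 0.032647$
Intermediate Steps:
$F = 401$ ($F = -2 - -403 = -2 + \left(417 - 14\right) = -2 + 403 = 401$)
$\frac{F}{12283} = \frac{401}{12283}$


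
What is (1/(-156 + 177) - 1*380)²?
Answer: 63664441/441 ≈ 1.4436e+5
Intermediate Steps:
(1/(-156 + 177) - 1*380)² = (1/21 - 380)² = (-7979/21)² = 63664441/441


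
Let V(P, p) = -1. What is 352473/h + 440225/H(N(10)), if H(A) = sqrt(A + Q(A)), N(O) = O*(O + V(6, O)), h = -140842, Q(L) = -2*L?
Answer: -352473/140842 - 88045*I*sqrt(10)/6 ≈ -2.5026 - 46404.0*I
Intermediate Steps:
N(O) = O*(-1 + O) (N(O) = O*(O - 1) = O*(-1 + O))
H(A) = sqrt(-A) (H(A) = sqrt(A - 2*A) = sqrt(-A))
352473/h + 440225/H(N(10)) = 352473/(-140842) + 440225/(sqrt(-10*(-1 + 10))) = 352473*(-1/140842) + 440225/(sqrt(-10*9)) = -352473/140842 + 440225/(sqrt(-1*90)) = -352473/140842 + 440225/(sqrt(-90)) = -352473/140842 + 440225/((3*I*sqrt(10))) = -352473/140842 + 440225*(-I*sqrt(10)/30) = -352473/140842 - 88045*I*sqrt(10)/6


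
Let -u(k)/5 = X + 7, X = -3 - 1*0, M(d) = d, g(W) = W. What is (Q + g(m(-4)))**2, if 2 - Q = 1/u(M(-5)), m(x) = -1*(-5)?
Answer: 19881/400 ≈ 49.703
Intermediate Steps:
m(x) = 5
X = -3 (X = -3 + 0 = -3)
u(k) = -20 (u(k) = -5*(-3 + 7) = -5*4 = -20)
Q = 41/20 (Q = 2 - 1/(-20) = 2 - 1*(-1/20) = 2 + 1/20 = 41/20 ≈ 2.0500)
(Q + g(m(-4)))**2 = (41/20 + 5)**2 = (141/20)**2 = 19881/400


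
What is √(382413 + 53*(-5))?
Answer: 2*√95537 ≈ 618.18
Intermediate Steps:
√(382413 + 53*(-5)) = √(382413 - 265) = √382148 = 2*√95537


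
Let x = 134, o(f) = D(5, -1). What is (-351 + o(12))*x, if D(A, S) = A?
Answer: -46364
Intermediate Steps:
o(f) = 5
(-351 + o(12))*x = (-351 + 5)*134 = -346*134 = -46364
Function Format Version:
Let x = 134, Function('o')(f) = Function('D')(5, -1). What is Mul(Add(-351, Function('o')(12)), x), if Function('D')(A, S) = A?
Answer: -46364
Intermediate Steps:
Function('o')(f) = 5
Mul(Add(-351, Function('o')(12)), x) = Mul(Add(-351, 5), 134) = Mul(-346, 134) = -46364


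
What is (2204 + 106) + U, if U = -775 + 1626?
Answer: 3161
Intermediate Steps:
U = 851
(2204 + 106) + U = (2204 + 106) + 851 = 2310 + 851 = 3161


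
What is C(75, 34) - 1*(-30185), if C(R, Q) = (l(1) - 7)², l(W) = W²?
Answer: 30221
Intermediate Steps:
C(R, Q) = 36 (C(R, Q) = (1² - 7)² = (1 - 7)² = (-6)² = 36)
C(75, 34) - 1*(-30185) = 36 - 1*(-30185) = 36 + 30185 = 30221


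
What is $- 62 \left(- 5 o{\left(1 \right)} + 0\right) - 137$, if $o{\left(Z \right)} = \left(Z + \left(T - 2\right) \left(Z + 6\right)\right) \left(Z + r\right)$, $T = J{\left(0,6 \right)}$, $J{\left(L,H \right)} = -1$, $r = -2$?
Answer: $6063$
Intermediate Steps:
$T = -1$
$o{\left(Z \right)} = \left(-18 - 2 Z\right) \left(-2 + Z\right)$ ($o{\left(Z \right)} = \left(Z + \left(-1 - 2\right) \left(Z + 6\right)\right) \left(Z - 2\right) = \left(Z - 3 \left(6 + Z\right)\right) \left(-2 + Z\right) = \left(Z - \left(18 + 3 Z\right)\right) \left(-2 + Z\right) = \left(-18 - 2 Z\right) \left(-2 + Z\right)$)
$- 62 \left(- 5 o{\left(1 \right)} + 0\right) - 137 = - 62 \left(- 5 \left(36 - 14 - 2 \cdot 1^{2}\right) + 0\right) - 137 = - 62 \left(- 5 \left(36 - 14 - 2\right) + 0\right) - 137 = - 62 \left(\left(-5\right) 20 + 0\right) - 137 = - 62 \left(-100 + 0\right) - 137 = \left(-62\right) \left(-100\right) - 137 = 6200 - 137 = 6063$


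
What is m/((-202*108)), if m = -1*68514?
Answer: 11419/3636 ≈ 3.1405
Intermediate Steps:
m = -68514
m/((-202*108)) = -68514/((-202*108)) = -68514/(-21816) = -68514*(-1/21816) = 11419/3636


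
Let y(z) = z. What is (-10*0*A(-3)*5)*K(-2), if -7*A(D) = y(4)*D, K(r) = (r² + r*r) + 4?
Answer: 0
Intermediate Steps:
K(r) = 4 + 2*r² (K(r) = (r² + r²) + 4 = 2*r² + 4 = 4 + 2*r²)
A(D) = -4*D/7
(-10*0*A(-3)*5)*K(-2) = (-10*0*(-4/7*(-3))*5)*(4 + 2*(-2)²) = (-10*0*(12/7)*5)*(4 + 2*4) = (-0*5)*(4 + 8) = -10*0*12 = 0*12 = 0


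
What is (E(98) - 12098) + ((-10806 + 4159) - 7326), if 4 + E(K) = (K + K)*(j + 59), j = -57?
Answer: -25683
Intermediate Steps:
E(K) = -4 + 4*K (E(K) = -4 + (K + K)*(-57 + 59) = -4 + (2*K)*2 = -4 + 4*K)
(E(98) - 12098) + ((-10806 + 4159) - 7326) = ((-4 + 4*98) - 12098) + ((-10806 + 4159) - 7326) = ((-4 + 392) - 12098) + (-6647 - 7326) = (388 - 12098) - 13973 = -11710 - 13973 = -25683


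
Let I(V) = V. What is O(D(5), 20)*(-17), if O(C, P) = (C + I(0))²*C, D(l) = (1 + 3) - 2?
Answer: -136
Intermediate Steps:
D(l) = 2 (D(l) = 4 - 2 = 2)
O(C, P) = C³ (O(C, P) = (C + 0)²*C = C²*C = C³)
O(D(5), 20)*(-17) = 2³*(-17) = 8*(-17) = -136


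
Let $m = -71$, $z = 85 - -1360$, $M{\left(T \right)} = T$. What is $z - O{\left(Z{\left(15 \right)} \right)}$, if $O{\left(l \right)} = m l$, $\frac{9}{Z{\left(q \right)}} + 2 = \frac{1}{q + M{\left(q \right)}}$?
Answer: $\frac{66085}{59} \approx 1120.1$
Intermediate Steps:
$z = 1445$ ($z = 85 + 1360 = 1445$)
$Z{\left(q \right)} = \frac{9}{-2 + \frac{1}{2 q}}$ ($Z{\left(q \right)} = \frac{9}{-2 + \frac{1}{q + q}} = \frac{9}{-2 + \frac{1}{2 q}}$)
$O{\left(l \right)} = - 71 l$
$z - O{\left(Z{\left(15 \right)} \right)} = 1445 - - 71 \left(\left(-18\right) 15 \frac{1}{-1 + 4 \cdot 15}\right) = 1445 - - 71 \left(\left(-18\right) 15 \frac{1}{-1 + 60}\right) = 1445 - - 71 \left(\left(-18\right) 15 \cdot \frac{1}{59}\right) = 1445 - \left(-71\right) \left(- \frac{270}{59}\right) = 1445 - \frac{19170}{59} = \frac{66085}{59}$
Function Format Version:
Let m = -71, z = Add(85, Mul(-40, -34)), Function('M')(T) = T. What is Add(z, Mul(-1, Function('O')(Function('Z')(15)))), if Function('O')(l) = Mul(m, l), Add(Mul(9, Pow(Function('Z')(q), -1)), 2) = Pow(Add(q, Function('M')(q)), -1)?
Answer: Rational(66085, 59) ≈ 1120.1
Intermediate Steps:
z = 1445 (z = Add(85, 1360) = 1445)
Function('Z')(q) = Mul(9, Pow(Add(-2, Mul(Rational(1, 2), Pow(q, -1))), -1)) (Function('Z')(q) = Mul(9, Pow(Add(-2, Pow(Add(q, q), -1)), -1)) = Mul(9, Pow(Add(-2, Pow(Mul(2, q), -1)), -1)) = Mul(9, Pow(Add(-2, Mul(Rational(1, 2), Pow(q, -1))), -1)))
Function('O')(l) = Mul(-71, l)
Add(z, Mul(-1, Function('O')(Function('Z')(15)))) = Add(1445, Mul(-1, Mul(-71, Mul(-18, 15, Pow(Add(-1, Mul(4, 15)), -1))))) = Add(1445, Mul(-1, Mul(-71, Mul(-18, 15, Pow(Add(-1, 60), -1))))) = Add(1445, Mul(-1, Mul(-71, Mul(-18, 15, Pow(59, -1))))) = Add(1445, Mul(-1, Mul(-71, Mul(-18, 15, Rational(1, 59))))) = Add(1445, Mul(-1, Mul(-71, Rational(-270, 59)))) = Add(1445, Mul(-1, Rational(19170, 59))) = Add(1445, Rational(-19170, 59)) = Rational(66085, 59)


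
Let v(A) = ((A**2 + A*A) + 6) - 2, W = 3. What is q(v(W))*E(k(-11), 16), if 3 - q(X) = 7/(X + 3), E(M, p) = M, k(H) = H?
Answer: -748/25 ≈ -29.920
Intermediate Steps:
v(A) = 4 + 2*A**2 (v(A) = ((A**2 + A**2) + 6) - 2 = (2*A**2 + 6) - 2 = (6 + 2*A**2) - 2 = 4 + 2*A**2)
q(X) = 3 - 7/(3 + X) (q(X) = 3 - 7/(X + 3) = 3 - 7/(3 + X))
q(v(W))*E(k(-11), 16) = ((2 + 3*(4 + 2*3**2))/(3 + (4 + 2*3**2)))*(-11) = ((2 + 3*(4 + 2*9))/(3 + (4 + 2*9)))*(-11) = ((2 + 3*(4 + 18))/(3 + (4 + 18)))*(-11) = ((2 + 3*22)/(3 + 22))*(-11) = ((2 + 66)/25)*(-11) = ((1/25)*68)*(-11) = (68/25)*(-11) = -748/25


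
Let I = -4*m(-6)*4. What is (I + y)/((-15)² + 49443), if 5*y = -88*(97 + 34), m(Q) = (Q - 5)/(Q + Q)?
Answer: -8701/186255 ≈ -0.046715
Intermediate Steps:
m(Q) = (-5 + Q)/(2*Q) (m(Q) = (-5 + Q)/((2*Q)) = (-5 + Q)*(1/(2*Q)) = (-5 + Q)/(2*Q))
y = -11528/5 (y = (-88*(97 + 34))/5 = (-88*131)/5 = (⅕)*(-11528) = -11528/5 ≈ -2305.6)
I = -44/3 (I = -2*(-5 - 6)/(-6)*4 = -2*(-1)*(-11)/6*4 = -4*11/12*4 = -11/3*4 = -44/3 ≈ -14.667)
(I + y)/((-15)² + 49443) = (-44/3 - 11528/5)/((-15)² + 49443) = -34804/(15*(225 + 49443)) = -34804/15/49668 = -34804/15*1/49668 = -8701/186255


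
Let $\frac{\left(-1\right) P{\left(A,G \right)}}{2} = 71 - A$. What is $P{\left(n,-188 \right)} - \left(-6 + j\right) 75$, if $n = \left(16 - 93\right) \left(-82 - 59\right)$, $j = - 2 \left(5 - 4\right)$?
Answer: $22172$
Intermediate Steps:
$j = -2$ ($j = \left(-2\right) 1 = -2$)
$n = 10857$ ($n = \left(-77\right) \left(-141\right) = 10857$)
$P{\left(A,G \right)} = -142 + 2 A$ ($P{\left(A,G \right)} = - 2 \left(71 - A\right) = -142 + 2 A$)
$P{\left(n,-188 \right)} - \left(-6 + j\right) 75 = \left(-142 + 2 \cdot 10857\right) - \left(-6 - 2\right) 75 = \left(-142 + 21714\right) - \left(-8\right) 75 = 21572 - -600 = 21572 + 600 = 22172$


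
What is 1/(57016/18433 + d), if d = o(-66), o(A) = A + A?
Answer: -18433/2376140 ≈ -0.0077575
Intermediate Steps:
o(A) = 2*A
d = -132 (d = 2*(-66) = -132)
1/(57016/18433 + d) = 1/(57016/18433 - 132) = 1/(-2376140/18433) = -18433/2376140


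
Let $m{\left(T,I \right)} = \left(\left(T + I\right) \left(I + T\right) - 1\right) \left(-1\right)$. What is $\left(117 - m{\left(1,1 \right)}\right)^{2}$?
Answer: $14400$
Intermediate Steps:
$m{\left(T,I \right)} = 1 - \left(I + T\right)^{2}$ ($m{\left(T,I \right)} = \left(\left(I + T\right) \left(I + T\right) - 1\right) \left(-1\right) = \left(\left(I + T\right)^{2} - 1\right) \left(-1\right) = \left(-1 + \left(I + T\right)^{2}\right) \left(-1\right) = 1 - \left(I + T\right)^{2}$)
$\left(117 - m{\left(1,1 \right)}\right)^{2} = \left(117 - \left(1 - \left(1 + 1\right)^{2}\right)\right)^{2} = \left(117 - \left(1 - 2^{2}\right)\right)^{2} = \left(117 - \left(1 - 4\right)\right)^{2} = \left(117 - -3\right)^{2} = \left(117 + 3\right)^{2} = 120^{2} = 14400$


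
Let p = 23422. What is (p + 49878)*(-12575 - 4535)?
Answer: -1254163000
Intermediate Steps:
(p + 49878)*(-12575 - 4535) = (23422 + 49878)*(-12575 - 4535) = 73300*(-17110) = -1254163000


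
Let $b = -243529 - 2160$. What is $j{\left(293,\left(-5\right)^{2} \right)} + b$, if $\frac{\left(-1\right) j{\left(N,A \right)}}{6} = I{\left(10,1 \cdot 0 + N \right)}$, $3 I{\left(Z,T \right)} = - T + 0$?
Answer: $-245103$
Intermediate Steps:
$I{\left(Z,T \right)} = - \frac{T}{3}$ ($I{\left(Z,T \right)} = \frac{- T + 0}{3} = \frac{\left(-1\right) T}{3} = - \frac{T}{3}$)
$j{\left(N,A \right)} = 2 N$ ($j{\left(N,A \right)} = - 6 \left(- \frac{1 \cdot 0 + N}{3}\right) = - 6 \left(- \frac{0 + N}{3}\right) = - 6 \left(- \frac{N}{3}\right) = 2 N$)
$b = -245689$ ($b = -243529 - 2160 = -245689$)
$j{\left(293,\left(-5\right)^{2} \right)} + b = 2 \cdot 293 - 245689 = 586 - 245689 = -245103$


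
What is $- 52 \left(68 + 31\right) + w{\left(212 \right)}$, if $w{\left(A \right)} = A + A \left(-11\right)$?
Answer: $-7268$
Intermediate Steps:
$w{\left(A \right)} = - 10 A$ ($w{\left(A \right)} = A - 11 A = - 10 A$)
$- 52 \left(68 + 31\right) + w{\left(212 \right)} = - 52 \left(68 + 31\right) - 2120 = \left(-52\right) 99 - 2120 = -5148 - 2120 = -7268$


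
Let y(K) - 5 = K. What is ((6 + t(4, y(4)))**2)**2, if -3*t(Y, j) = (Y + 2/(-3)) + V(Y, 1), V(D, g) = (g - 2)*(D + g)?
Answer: 12117361/6561 ≈ 1846.9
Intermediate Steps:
y(K) = 5 + K
V(D, g) = (-2 + g)*(D + g)
t(Y, j) = 5/9 (t(Y, j) = -((Y + 2/(-3)) + (1**2 - 2*Y - 2*1 + Y*1))/3 = -((Y + 2*(-1/3)) + (1 - 2*Y - 2 + Y))/3 = -((Y - 2/3) + (-1 - Y))/3 = -((-2/3 + Y) + (-1 - Y))/3 = -1/3*(-5/3) = 5/9)
((6 + t(4, y(4)))**2)**2 = ((6 + 5/9)**2)**2 = ((59/9)**2)**2 = (3481/81)**2 = 12117361/6561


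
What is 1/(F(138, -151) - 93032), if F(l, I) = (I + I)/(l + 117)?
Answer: -255/23723462 ≈ -1.0749e-5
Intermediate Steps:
F(l, I) = 2*I/(117 + l) (F(l, I) = (2*I)/(117 + l) = 2*I/(117 + l))
1/(F(138, -151) - 93032) = 1/(2*(-151)/(117 + 138) - 93032) = 1/(2*(-151)/255 - 93032) = 1/(2*(-151)*(1/255) - 93032) = 1/(-302/255 - 93032) = 1/(-23723462/255) = -255/23723462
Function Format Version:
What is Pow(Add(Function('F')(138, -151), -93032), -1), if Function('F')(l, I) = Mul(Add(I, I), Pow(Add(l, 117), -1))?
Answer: Rational(-255, 23723462) ≈ -1.0749e-5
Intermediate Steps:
Function('F')(l, I) = Mul(2, I, Pow(Add(117, l), -1)) (Function('F')(l, I) = Mul(Mul(2, I), Pow(Add(117, l), -1)) = Mul(2, I, Pow(Add(117, l), -1)))
Pow(Add(Function('F')(138, -151), -93032), -1) = Pow(Add(Mul(2, -151, Pow(Add(117, 138), -1)), -93032), -1) = Pow(Add(Mul(2, -151, Pow(255, -1)), -93032), -1) = Pow(Add(Mul(2, -151, Rational(1, 255)), -93032), -1) = Pow(Add(Rational(-302, 255), -93032), -1) = Pow(Rational(-23723462, 255), -1) = Rational(-255, 23723462)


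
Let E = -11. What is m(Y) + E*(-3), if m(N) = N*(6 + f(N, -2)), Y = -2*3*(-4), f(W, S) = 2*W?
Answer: 1329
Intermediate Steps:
Y = 24 (Y = -6*(-4) = 24)
m(N) = N*(6 + 2*N)
m(Y) + E*(-3) = 2*24*(3 + 24) - 11*(-3) = 2*24*27 + 33 = 1296 + 33 = 1329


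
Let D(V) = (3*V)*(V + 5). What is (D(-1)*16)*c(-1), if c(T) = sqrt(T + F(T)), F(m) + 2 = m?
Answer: -384*I ≈ -384.0*I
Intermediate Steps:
F(m) = -2 + m
D(V) = 3*V*(5 + V) (D(V) = (3*V)*(5 + V) = 3*V*(5 + V))
c(T) = sqrt(-2 + 2*T) (c(T) = sqrt(T + (-2 + T)) = sqrt(-2 + 2*T))
(D(-1)*16)*c(-1) = ((3*(-1)*(5 - 1))*16)*sqrt(-2 + 2*(-1)) = ((3*(-1)*4)*16)*sqrt(-2 - 2) = (-12*16)*sqrt(-4) = -384*I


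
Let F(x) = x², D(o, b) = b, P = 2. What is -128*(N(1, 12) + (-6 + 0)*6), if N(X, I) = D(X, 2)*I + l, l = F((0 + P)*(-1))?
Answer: 1024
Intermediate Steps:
l = 4 (l = ((0 + 2)*(-1))² = (2*(-1))² = (-2)² = 4)
N(X, I) = 4 + 2*I (N(X, I) = 2*I + 4 = 4 + 2*I)
-128*(N(1, 12) + (-6 + 0)*6) = -128*((4 + 2*12) + (-6 + 0)*6) = -128*((4 + 24) - 6*6) = -128*(28 - 36) = -128*(-8) = 1024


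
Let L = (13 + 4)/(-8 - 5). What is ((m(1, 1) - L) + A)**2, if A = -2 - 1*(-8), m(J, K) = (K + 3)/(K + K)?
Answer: 14641/169 ≈ 86.633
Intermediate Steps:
m(J, K) = (3 + K)/(2*K) (m(J, K) = (3 + K)/((2*K)) = (3 + K)*(1/(2*K)) = (3 + K)/(2*K))
A = 6 (A = -2 + 8 = 6)
L = -17/13 (L = 17/(-13) = 17*(-1/13) = -17/13 ≈ -1.3077)
((m(1, 1) - L) + A)**2 = (((1/2)*(3 + 1)/1 - 1*(-17/13)) + 6)**2 = (((1/2)*1*4 + 17/13) + 6)**2 = ((2 + 17/13) + 6)**2 = (43/13 + 6)**2 = (121/13)**2 = 14641/169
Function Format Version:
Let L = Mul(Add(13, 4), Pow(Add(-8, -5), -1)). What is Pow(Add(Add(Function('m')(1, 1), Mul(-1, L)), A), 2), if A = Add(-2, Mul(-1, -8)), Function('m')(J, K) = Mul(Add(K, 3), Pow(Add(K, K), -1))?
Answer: Rational(14641, 169) ≈ 86.633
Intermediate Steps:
Function('m')(J, K) = Mul(Rational(1, 2), Pow(K, -1), Add(3, K)) (Function('m')(J, K) = Mul(Add(3, K), Pow(Mul(2, K), -1)) = Mul(Add(3, K), Mul(Rational(1, 2), Pow(K, -1))) = Mul(Rational(1, 2), Pow(K, -1), Add(3, K)))
A = 6 (A = Add(-2, 8) = 6)
L = Rational(-17, 13) (L = Mul(17, Pow(-13, -1)) = Mul(17, Rational(-1, 13)) = Rational(-17, 13) ≈ -1.3077)
Pow(Add(Add(Function('m')(1, 1), Mul(-1, L)), A), 2) = Pow(Add(Add(Mul(Rational(1, 2), Pow(1, -1), Add(3, 1)), Mul(-1, Rational(-17, 13))), 6), 2) = Pow(Add(Add(Mul(Rational(1, 2), 1, 4), Rational(17, 13)), 6), 2) = Pow(Add(Add(2, Rational(17, 13)), 6), 2) = Pow(Add(Rational(43, 13), 6), 2) = Pow(Rational(121, 13), 2) = Rational(14641, 169)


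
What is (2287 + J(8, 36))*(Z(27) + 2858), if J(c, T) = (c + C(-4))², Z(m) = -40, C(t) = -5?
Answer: 6470128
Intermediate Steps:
J(c, T) = (-5 + c)² (J(c, T) = (c - 5)² = (-5 + c)²)
(2287 + J(8, 36))*(Z(27) + 2858) = (2287 + (-5 + 8)²)*(-40 + 2858) = (2287 + 3²)*2818 = (2287 + 9)*2818 = 2296*2818 = 6470128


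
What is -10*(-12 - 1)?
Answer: 130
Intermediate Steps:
-10*(-12 - 1) = -10*(-13) = -1*(-130) = 130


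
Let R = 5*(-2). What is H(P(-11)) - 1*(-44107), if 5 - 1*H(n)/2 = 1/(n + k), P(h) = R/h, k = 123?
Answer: 60131449/1363 ≈ 44117.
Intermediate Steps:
R = -10
P(h) = -10/h
H(n) = 10 - 2/(123 + n) (H(n) = 10 - 2/(n + 123) = 10 - 2/(123 + n))
H(P(-11)) - 1*(-44107) = 2*(614 + 5*(-10/(-11)))/(123 - 10/(-11)) - 1*(-44107) = 2*(614 + 5*(-10*(-1/11)))/(123 - 10*(-1/11)) + 44107 = 2*(614 + 5*(10/11))/(123 + 10/11) + 44107 = 2*(614 + 50/11)/(1363/11) + 44107 = 2*(11/1363)*(6804/11) + 44107 = 13608/1363 + 44107 = 60131449/1363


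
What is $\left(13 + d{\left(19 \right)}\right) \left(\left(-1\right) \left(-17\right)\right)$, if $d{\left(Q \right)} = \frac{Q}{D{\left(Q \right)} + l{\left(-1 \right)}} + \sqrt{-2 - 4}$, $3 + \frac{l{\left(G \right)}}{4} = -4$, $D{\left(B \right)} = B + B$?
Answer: $\frac{2533}{10} + 17 i \sqrt{6} \approx 253.3 + 41.641 i$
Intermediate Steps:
$D{\left(B \right)} = 2 B$
$l{\left(G \right)} = -28$ ($l{\left(G \right)} = -12 + 4 \left(-4\right) = -12 - 16 = -28$)
$d{\left(Q \right)} = i \sqrt{6} + \frac{Q}{-28 + 2 Q}$ ($d{\left(Q \right)} = \frac{Q}{2 Q - 28} + \sqrt{-2 - 4} = \frac{Q}{-28 + 2 Q} + \sqrt{-6} = \frac{Q}{-28 + 2 Q} + i \sqrt{6} = i \sqrt{6} + \frac{Q}{-28 + 2 Q}$)
$\left(13 + d{\left(19 \right)}\right) \left(\left(-1\right) \left(-17\right)\right) = \left(13 + \frac{\frac{1}{2} \cdot 19 - 14 i \sqrt{6} + i 19 \sqrt{6}}{-14 + 19}\right) \left(\left(-1\right) \left(-17\right)\right) = \left(13 + \frac{\frac{19}{2} - 14 i \sqrt{6} + 19 i \sqrt{6}}{5}\right) 17 = \left(13 + \frac{\frac{19}{2} + 5 i \sqrt{6}}{5}\right) 17 = \left(13 + \left(\frac{19}{10} + i \sqrt{6}\right)\right) 17 = \left(\frac{149}{10} + i \sqrt{6}\right) 17 = \frac{2533}{10} + 17 i \sqrt{6}$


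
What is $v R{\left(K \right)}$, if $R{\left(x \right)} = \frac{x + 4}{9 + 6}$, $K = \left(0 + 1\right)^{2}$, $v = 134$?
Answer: $\frac{134}{3} \approx 44.667$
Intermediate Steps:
$K = 1$ ($K = 1^{2} = 1$)
$R{\left(x \right)} = \frac{4}{15} + \frac{x}{15}$ ($R{\left(x \right)} = \frac{4 + x}{15} = \left(4 + x\right) \frac{1}{15} = \frac{4}{15} + \frac{x}{15}$)
$v R{\left(K \right)} = 134 \left(\frac{4}{15} + \frac{1}{15} \cdot 1\right) = 134 \left(\frac{4}{15} + \frac{1}{15}\right) = 134 \cdot \frac{1}{3} = \frac{134}{3}$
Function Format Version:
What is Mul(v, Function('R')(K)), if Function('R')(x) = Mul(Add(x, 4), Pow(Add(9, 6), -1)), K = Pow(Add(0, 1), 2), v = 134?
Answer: Rational(134, 3) ≈ 44.667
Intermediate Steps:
K = 1 (K = Pow(1, 2) = 1)
Function('R')(x) = Add(Rational(4, 15), Mul(Rational(1, 15), x)) (Function('R')(x) = Mul(Add(4, x), Pow(15, -1)) = Mul(Add(4, x), Rational(1, 15)) = Add(Rational(4, 15), Mul(Rational(1, 15), x)))
Mul(v, Function('R')(K)) = Mul(134, Add(Rational(4, 15), Mul(Rational(1, 15), 1))) = Mul(134, Add(Rational(4, 15), Rational(1, 15))) = Mul(134, Rational(1, 3)) = Rational(134, 3)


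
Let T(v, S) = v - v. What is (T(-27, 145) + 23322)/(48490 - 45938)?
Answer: 11661/1276 ≈ 9.1387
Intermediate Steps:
T(v, S) = 0
(T(-27, 145) + 23322)/(48490 - 45938) = (0 + 23322)/(48490 - 45938) = 23322/2552 = 23322*(1/2552) = 11661/1276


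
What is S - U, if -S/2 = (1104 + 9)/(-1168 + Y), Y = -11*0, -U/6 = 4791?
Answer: 16788777/584 ≈ 28748.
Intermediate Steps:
U = -28746 (U = -6*4791 = -28746)
Y = 0
S = 1113/584 (S = -2*(1104 + 9)/(-1168 + 0) = -2226/(-1168) = -2226*(-1)/1168 = -2*(-1113/1168) = 1113/584 ≈ 1.9058)
S - U = 1113/584 - 1*(-28746) = 1113/584 + 28746 = 16788777/584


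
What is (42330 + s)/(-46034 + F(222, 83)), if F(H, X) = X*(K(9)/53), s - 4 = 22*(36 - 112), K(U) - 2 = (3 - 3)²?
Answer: -359181/406606 ≈ -0.88336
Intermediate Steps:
K(U) = 2 (K(U) = 2 + (3 - 3)² = 2 + 0² = 2 + 0 = 2)
s = -1668 (s = 4 + 22*(36 - 112) = 4 + 22*(-76) = 4 - 1672 = -1668)
F(H, X) = 2*X/53 (F(H, X) = X*(2/53) = 2*X/53)
(42330 + s)/(-46034 + F(222, 83)) = (42330 - 1668)/(-46034 + (2/53)*83) = 40662/(-46034 + 166/53) = 40662/(-2439636/53) = 40662*(-53/2439636) = -359181/406606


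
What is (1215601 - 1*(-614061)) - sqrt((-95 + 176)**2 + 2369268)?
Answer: 1829662 - 3*sqrt(263981) ≈ 1.8281e+6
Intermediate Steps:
(1215601 - 1*(-614061)) - sqrt((-95 + 176)**2 + 2369268) = (1215601 + 614061) - sqrt(81**2 + 2369268) = 1829662 - sqrt(6561 + 2369268) = 1829662 - sqrt(2375829) = 1829662 - 3*sqrt(263981)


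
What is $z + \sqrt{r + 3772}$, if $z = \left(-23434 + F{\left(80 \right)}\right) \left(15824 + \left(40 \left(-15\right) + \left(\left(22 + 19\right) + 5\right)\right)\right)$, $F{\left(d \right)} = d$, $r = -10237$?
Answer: $-356615580 + i \sqrt{6465} \approx -3.5662 \cdot 10^{8} + 80.405 i$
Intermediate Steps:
$z = -356615580$ ($z = \left(-23434 + 80\right) \left(15824 + \left(40 \left(-15\right) + \left(\left(22 + 19\right) + 5\right)\right)\right) = - 23354 \left(15824 + \left(-600 + \left(41 + 5\right)\right)\right) = - 23354 \left(15824 + \left(-600 + 46\right)\right) = - 23354 \left(15824 - 554\right) = \left(-23354\right) 15270 = -356615580$)
$z + \sqrt{r + 3772} = -356615580 + \sqrt{-10237 + 3772} = -356615580 + \sqrt{-6465} = -356615580 + i \sqrt{6465}$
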